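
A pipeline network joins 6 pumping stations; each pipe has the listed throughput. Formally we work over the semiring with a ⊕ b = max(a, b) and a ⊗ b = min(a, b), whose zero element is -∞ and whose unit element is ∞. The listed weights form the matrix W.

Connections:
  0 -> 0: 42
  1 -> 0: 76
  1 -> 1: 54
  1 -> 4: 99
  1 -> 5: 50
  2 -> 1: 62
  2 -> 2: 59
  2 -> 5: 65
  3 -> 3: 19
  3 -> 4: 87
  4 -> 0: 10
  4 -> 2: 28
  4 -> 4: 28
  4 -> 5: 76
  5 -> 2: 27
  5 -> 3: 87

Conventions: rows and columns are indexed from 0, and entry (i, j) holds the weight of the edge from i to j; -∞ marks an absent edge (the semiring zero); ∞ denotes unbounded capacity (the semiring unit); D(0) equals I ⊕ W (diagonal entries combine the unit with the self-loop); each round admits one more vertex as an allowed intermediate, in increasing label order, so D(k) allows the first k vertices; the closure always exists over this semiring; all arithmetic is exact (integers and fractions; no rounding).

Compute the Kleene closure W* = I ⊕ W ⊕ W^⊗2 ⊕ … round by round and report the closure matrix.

D(0):
  [∞, -∞, -∞, -∞, -∞, -∞]
  [76, ∞, -∞, -∞, 99, 50]
  [-∞, 62, ∞, -∞, -∞, 65]
  [-∞, -∞, -∞, ∞, 87, -∞]
  [10, -∞, 28, -∞, ∞, 76]
  [-∞, -∞, 27, 87, -∞, ∞]
D(1):
  [∞, -∞, -∞, -∞, -∞, -∞]
  [76, ∞, -∞, -∞, 99, 50]
  [-∞, 62, ∞, -∞, -∞, 65]
  [-∞, -∞, -∞, ∞, 87, -∞]
  [10, -∞, 28, -∞, ∞, 76]
  [-∞, -∞, 27, 87, -∞, ∞]
D(2):
  [∞, -∞, -∞, -∞, -∞, -∞]
  [76, ∞, -∞, -∞, 99, 50]
  [62, 62, ∞, -∞, 62, 65]
  [-∞, -∞, -∞, ∞, 87, -∞]
  [10, -∞, 28, -∞, ∞, 76]
  [-∞, -∞, 27, 87, -∞, ∞]
D(3):
  [∞, -∞, -∞, -∞, -∞, -∞]
  [76, ∞, -∞, -∞, 99, 50]
  [62, 62, ∞, -∞, 62, 65]
  [-∞, -∞, -∞, ∞, 87, -∞]
  [28, 28, 28, -∞, ∞, 76]
  [27, 27, 27, 87, 27, ∞]
D(4):
  [∞, -∞, -∞, -∞, -∞, -∞]
  [76, ∞, -∞, -∞, 99, 50]
  [62, 62, ∞, -∞, 62, 65]
  [-∞, -∞, -∞, ∞, 87, -∞]
  [28, 28, 28, -∞, ∞, 76]
  [27, 27, 27, 87, 87, ∞]
D(5):
  [∞, -∞, -∞, -∞, -∞, -∞]
  [76, ∞, 28, -∞, 99, 76]
  [62, 62, ∞, -∞, 62, 65]
  [28, 28, 28, ∞, 87, 76]
  [28, 28, 28, -∞, ∞, 76]
  [28, 28, 28, 87, 87, ∞]
D(6):
  [∞, -∞, -∞, -∞, -∞, -∞]
  [76, ∞, 28, 76, 99, 76]
  [62, 62, ∞, 65, 65, 65]
  [28, 28, 28, ∞, 87, 76]
  [28, 28, 28, 76, ∞, 76]
  [28, 28, 28, 87, 87, ∞]
Answer: W* = [[∞, -∞, -∞, -∞, -∞, -∞], [76, ∞, 28, 76, 99, 76], [62, 62, ∞, 65, 65, 65], [28, 28, 28, ∞, 87, 76], [28, 28, 28, 76, ∞, 76], [28, 28, 28, 87, 87, ∞]]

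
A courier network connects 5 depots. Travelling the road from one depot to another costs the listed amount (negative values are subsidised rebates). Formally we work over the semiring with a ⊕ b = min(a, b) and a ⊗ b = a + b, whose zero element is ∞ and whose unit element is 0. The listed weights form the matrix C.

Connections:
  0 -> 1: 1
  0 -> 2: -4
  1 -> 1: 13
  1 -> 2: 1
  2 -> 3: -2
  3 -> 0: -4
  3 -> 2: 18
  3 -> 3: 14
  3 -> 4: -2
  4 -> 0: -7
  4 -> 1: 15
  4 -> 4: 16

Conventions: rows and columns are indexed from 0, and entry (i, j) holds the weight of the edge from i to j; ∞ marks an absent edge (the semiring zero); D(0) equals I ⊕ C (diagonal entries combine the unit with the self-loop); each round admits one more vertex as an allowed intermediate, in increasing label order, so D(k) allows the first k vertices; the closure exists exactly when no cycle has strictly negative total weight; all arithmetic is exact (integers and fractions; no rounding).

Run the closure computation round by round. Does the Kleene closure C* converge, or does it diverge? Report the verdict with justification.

D(0):
  [0, 1, -4, ∞, ∞]
  [∞, 0, 1, ∞, ∞]
  [∞, ∞, 0, -2, ∞]
  [-4, ∞, 18, 0, -2]
  [-7, 15, ∞, ∞, 0]
D(1):
  [0, 1, -4, ∞, ∞]
  [∞, 0, 1, ∞, ∞]
  [∞, ∞, 0, -2, ∞]
  [-4, -3, -8, 0, -2]
  [-7, -6, -11, ∞, 0]
D(2):
  [0, 1, -4, ∞, ∞]
  [∞, 0, 1, ∞, ∞]
  [∞, ∞, 0, -2, ∞]
  [-4, -3, -8, 0, -2]
  [-7, -6, -11, ∞, 0]
Detection: at round 3, diagonal entry (3, 3) turns strictly negative.
Key observation: the cycle 3->0->1->2->3 has total weight (-4) + 1 + 1 + (-2), which is strictly negative.
Answer: DIVERGES — negative cycle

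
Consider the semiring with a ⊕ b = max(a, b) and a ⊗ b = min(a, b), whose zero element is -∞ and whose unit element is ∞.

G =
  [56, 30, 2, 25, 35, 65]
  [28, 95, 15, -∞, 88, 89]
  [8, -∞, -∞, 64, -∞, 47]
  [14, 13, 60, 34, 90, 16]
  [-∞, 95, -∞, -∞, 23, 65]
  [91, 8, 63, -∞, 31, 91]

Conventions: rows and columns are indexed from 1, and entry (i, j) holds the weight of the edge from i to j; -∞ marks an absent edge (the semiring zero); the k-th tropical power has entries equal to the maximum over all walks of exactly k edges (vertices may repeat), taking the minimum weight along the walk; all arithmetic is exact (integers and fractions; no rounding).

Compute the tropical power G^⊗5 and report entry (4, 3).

G^⊗2:
  [65, 35, 63, 25, 35, 65]
  [89, 95, 63, 25, 88, 89]
  [47, 13, 60, 34, 64, 47]
  [16, 90, 34, 60, 34, 65]
  [65, 95, 63, -∞, 88, 89]
  [91, 31, 63, 63, 35, 91]
G^⊗3:
  [65, 35, 63, 63, 35, 65]
  [89, 95, 63, 63, 88, 89]
  [47, 64, 47, 60, 35, 64]
  [65, 90, 63, 34, 88, 89]
  [89, 95, 63, 63, 88, 89]
  [91, 35, 63, 63, 63, 91]
G^⊗4:
  [65, 35, 63, 63, 63, 65]
  [89, 95, 63, 63, 88, 89]
  [64, 64, 63, 47, 64, 64]
  [89, 90, 63, 63, 88, 89]
  [89, 95, 63, 63, 88, 89]
  [91, 63, 63, 63, 63, 91]
G^⊗5:
  [65, 63, 63, 63, 63, 65]
  [89, 95, 63, 63, 88, 89]
  [64, 64, 63, 63, 64, 64]
  [89, 90, 63, 63, 88, 89]
  [89, 95, 63, 63, 88, 89]
  [91, 63, 63, 63, 63, 91]
Key observation: the optimum is the walk 4->5->2->2->6->3, with weight 90 min 95 min 95 min 89 min 63 = 63.
Optimal value attained by: walk 4->5->2->2->6->3.
Answer: (G^⊗5)[4][3] = 63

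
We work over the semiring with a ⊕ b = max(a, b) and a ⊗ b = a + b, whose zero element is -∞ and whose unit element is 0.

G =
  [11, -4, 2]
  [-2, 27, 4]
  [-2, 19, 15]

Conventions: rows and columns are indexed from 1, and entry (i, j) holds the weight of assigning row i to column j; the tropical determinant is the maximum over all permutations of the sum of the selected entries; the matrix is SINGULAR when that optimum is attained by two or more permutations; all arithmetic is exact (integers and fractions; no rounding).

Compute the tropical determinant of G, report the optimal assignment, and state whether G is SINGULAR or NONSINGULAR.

σ = (1, 2, 3): 11 + 27 + 15 = 53
σ = (1, 3, 2): 11 + 4 + 19 = 34
σ = (2, 1, 3): (-4) + (-2) + 15 = 9
σ = (2, 3, 1): (-4) + 4 + (-2) = -2
σ = (3, 1, 2): 2 + (-2) + 19 = 19
σ = (3, 2, 1): 2 + 27 + (-2) = 27
Optimal value attained by: σ = (1, 2, 3).
Answer: det⊕(G) = 53; verdict: NONSINGULAR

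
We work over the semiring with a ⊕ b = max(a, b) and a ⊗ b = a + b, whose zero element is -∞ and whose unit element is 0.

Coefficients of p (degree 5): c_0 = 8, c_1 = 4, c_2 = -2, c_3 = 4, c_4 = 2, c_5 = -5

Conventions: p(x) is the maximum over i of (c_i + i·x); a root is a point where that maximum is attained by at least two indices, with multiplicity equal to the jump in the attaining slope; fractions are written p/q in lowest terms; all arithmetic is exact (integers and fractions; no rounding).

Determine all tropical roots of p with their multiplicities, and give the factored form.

hull edge (i=0, c=8) to (i=3, c=4): slope -4/3, span 3
hull edge (i=3, c=4) to (i=4, c=2): slope -2, span 1
hull edge (i=4, c=2) to (i=5, c=-5): slope -7, span 1
Factored form: p(x) = -5 ⊗ (x ⊕ 4/3) ⊗ (x ⊕ 4/3) ⊗ (x ⊕ 4/3) ⊗ (x ⊕ 2) ⊗ (x ⊕ 7)
Answer: roots = 4/3 (mult 3), 2 (mult 1), 7 (mult 1)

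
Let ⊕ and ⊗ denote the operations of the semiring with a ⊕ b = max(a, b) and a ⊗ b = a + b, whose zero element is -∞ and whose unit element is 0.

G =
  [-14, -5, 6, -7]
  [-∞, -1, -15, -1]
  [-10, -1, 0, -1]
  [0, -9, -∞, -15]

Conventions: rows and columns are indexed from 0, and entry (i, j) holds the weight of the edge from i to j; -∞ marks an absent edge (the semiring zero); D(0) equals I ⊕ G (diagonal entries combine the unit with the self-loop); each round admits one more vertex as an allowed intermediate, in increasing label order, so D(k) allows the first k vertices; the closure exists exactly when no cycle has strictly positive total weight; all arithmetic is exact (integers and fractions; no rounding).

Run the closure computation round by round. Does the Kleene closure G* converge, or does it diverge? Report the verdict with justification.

D(0):
  [0, -5, 6, -7]
  [-∞, 0, -15, -1]
  [-10, -1, 0, -1]
  [0, -9, -∞, 0]
D(1):
  [0, -5, 6, -7]
  [-∞, 0, -15, -1]
  [-10, -1, 0, -1]
  [0, -5, 6, 0]
D(2):
  [0, -5, 6, -6]
  [-∞, 0, -15, -1]
  [-10, -1, 0, -1]
  [0, -5, 6, 0]
Detection: at round 3, diagonal entry (3, 3) turns strictly positive.
Key observation: the cycle 3->0->2->1->3 has total weight 0 + 6 + (-1) + (-1), which is strictly positive.
Answer: DIVERGES — positive cycle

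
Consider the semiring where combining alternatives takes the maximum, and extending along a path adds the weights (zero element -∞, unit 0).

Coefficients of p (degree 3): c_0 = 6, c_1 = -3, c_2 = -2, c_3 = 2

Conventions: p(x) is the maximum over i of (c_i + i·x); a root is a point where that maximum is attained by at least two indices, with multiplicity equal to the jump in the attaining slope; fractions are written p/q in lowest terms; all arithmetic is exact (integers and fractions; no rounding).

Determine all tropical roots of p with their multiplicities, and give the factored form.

hull edge (i=0, c=6) to (i=3, c=2): slope -4/3, span 3
Factored form: p(x) = 2 ⊗ (x ⊕ 4/3) ⊗ (x ⊕ 4/3) ⊗ (x ⊕ 4/3)
Answer: roots = 4/3 (mult 3)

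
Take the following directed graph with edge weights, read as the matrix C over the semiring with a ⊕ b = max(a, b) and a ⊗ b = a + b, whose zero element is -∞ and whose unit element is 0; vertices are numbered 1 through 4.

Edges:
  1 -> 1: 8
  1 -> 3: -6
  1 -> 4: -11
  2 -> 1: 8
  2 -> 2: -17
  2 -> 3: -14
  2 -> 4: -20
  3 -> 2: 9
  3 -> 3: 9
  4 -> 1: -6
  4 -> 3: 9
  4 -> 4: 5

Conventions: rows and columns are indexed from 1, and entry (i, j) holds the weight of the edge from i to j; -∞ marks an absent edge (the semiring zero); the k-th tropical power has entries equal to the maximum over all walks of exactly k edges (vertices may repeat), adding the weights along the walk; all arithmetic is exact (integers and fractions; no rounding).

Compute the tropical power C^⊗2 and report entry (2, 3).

C^⊗2:
  [16, 3, 3, -3]
  [16, -5, 2, -3]
  [17, 18, 18, -11]
  [2, 18, 18, 10]
Key observation: the optimum is the walk 2->1->3, with weight 8 + (-6) = 2.
Optimal value attained by: walk 2->1->3.
Answer: (C^⊗2)[2][3] = 2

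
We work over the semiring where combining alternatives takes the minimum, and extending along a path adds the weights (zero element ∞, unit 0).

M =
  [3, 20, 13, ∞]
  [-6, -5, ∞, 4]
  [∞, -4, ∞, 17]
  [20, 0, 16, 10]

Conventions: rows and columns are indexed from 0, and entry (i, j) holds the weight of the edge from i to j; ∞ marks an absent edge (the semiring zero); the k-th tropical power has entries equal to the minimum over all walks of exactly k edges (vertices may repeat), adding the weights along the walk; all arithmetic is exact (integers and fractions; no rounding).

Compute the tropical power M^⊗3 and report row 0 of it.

M^⊗2:
  [6, 9, 16, 24]
  [-11, -10, 7, -1]
  [-10, -9, 33, 0]
  [-6, -5, 26, 4]
M^⊗3:
  [3, 4, 19, 13]
  [-16, -15, 2, -6]
  [-15, -14, 3, -5]
  [-11, -10, 7, -1]
Answer: row 0 of M^⊗3 = [3, 4, 19, 13]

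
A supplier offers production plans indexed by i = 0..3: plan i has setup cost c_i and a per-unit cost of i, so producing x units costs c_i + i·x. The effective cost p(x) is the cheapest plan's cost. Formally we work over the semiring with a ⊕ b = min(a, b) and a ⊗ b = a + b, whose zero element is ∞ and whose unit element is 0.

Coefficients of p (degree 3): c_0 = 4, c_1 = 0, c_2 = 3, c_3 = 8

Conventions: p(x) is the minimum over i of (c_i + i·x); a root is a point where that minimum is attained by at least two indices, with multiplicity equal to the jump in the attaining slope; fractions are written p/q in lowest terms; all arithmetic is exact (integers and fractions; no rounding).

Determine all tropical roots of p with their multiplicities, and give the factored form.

hull edge (i=0, c=4) to (i=1, c=0): slope -4, span 1
hull edge (i=1, c=0) to (i=2, c=3): slope 3, span 1
hull edge (i=2, c=3) to (i=3, c=8): slope 5, span 1
Factored form: p(x) = 8 ⊗ (x ⊕ (-5)) ⊗ (x ⊕ (-3)) ⊗ (x ⊕ 4)
Answer: roots = -5 (mult 1), -3 (mult 1), 4 (mult 1)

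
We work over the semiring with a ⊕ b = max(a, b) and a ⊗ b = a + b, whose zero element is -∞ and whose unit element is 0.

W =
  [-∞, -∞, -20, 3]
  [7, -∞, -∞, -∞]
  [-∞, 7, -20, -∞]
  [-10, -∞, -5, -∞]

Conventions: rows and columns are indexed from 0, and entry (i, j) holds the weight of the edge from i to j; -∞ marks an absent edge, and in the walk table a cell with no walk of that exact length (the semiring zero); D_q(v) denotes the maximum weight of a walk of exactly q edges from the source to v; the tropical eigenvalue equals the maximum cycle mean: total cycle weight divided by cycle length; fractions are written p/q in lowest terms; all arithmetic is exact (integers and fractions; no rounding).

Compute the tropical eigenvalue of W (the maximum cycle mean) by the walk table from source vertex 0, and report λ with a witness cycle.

q=0: [0, -∞, -∞, -∞]
q=1: [-∞, -∞, -20, 3]
q=2: [-7, -13, -2, -∞]
q=3: [-6, 5, -22, -4]
q=4: [12, -15, -9, -3]
Optimal cycle mean attained by: cycle 0->3->2->1->0, total 3 + (-5) + 7 + 7, length 4.
Answer: λ = 3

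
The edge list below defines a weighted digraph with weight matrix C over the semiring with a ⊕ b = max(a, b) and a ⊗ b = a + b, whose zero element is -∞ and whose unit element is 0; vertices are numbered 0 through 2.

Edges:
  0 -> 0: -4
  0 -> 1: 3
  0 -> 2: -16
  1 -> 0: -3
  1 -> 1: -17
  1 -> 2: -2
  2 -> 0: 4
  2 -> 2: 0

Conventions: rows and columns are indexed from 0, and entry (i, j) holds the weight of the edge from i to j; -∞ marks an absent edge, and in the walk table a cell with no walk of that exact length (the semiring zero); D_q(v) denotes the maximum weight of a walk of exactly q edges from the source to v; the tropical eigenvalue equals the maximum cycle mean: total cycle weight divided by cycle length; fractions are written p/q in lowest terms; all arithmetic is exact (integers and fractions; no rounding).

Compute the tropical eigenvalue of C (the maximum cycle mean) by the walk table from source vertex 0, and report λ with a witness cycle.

q=0: [0, -∞, -∞]
q=1: [-4, 3, -16]
q=2: [0, -1, 1]
q=3: [5, 3, 1]
Optimal cycle mean attained by: cycle 0->1->2->0, total 3 + (-2) + 4, length 3.
Answer: λ = 5/3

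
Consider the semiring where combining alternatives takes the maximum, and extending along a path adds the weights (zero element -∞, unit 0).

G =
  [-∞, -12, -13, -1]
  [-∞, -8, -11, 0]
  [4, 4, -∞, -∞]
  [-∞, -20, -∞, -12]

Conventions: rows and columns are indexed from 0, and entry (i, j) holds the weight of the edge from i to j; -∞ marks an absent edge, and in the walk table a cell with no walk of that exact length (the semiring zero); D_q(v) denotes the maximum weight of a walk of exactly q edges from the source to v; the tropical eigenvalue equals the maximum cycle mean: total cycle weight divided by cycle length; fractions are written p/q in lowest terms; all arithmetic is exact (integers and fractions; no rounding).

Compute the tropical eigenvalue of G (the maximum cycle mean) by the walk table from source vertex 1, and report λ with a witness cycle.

q=0: [-∞, 0, -∞, -∞]
q=1: [-∞, -8, -11, 0]
q=2: [-7, -7, -19, -8]
q=3: [-15, -15, -18, -7]
q=4: [-14, -14, -26, -15]
Optimal cycle mean attained by: cycle 1->2->1, total (-11) + 4, length 2.
Answer: λ = -7/2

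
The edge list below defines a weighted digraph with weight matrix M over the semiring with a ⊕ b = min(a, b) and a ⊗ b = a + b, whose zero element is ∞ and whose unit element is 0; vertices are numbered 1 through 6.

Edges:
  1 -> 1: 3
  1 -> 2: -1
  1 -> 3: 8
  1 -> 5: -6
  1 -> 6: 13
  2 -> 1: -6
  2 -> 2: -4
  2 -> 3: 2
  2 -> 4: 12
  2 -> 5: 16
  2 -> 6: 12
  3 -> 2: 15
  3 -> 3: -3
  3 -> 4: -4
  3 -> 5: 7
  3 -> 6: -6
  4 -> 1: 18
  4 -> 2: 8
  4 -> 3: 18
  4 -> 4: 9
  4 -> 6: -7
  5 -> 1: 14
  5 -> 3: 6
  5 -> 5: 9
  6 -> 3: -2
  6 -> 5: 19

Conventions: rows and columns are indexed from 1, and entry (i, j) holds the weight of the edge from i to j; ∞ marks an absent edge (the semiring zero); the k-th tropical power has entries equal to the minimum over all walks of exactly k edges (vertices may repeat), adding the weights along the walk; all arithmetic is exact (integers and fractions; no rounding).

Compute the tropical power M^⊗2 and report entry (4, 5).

M^⊗2:
  [-7, -5, 0, 4, -3, 2]
  [-10, -8, -2, -2, -12, -4]
  [9, 4, -8, -7, 4, -11]
  [2, 4, -9, 14, 12, 2]
  [17, 13, 3, 2, 8, 0]
  [33, 13, -5, -6, 5, -8]
Key observation: the optimum is the walk 4->1->5, with weight 18 + (-6) = 12.
Optimal value attained by: walk 4->1->5.
Answer: (M^⊗2)[4][5] = 12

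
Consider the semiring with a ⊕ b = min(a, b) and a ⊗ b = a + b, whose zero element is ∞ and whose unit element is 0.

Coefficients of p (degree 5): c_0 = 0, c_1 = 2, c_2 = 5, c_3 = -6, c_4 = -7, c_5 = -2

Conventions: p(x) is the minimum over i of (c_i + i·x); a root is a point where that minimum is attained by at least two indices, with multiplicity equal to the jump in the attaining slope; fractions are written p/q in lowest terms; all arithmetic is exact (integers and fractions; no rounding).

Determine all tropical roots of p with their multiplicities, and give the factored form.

hull edge (i=0, c=0) to (i=3, c=-6): slope -2, span 3
hull edge (i=3, c=-6) to (i=4, c=-7): slope -1, span 1
hull edge (i=4, c=-7) to (i=5, c=-2): slope 5, span 1
Factored form: p(x) = -2 ⊗ (x ⊕ (-5)) ⊗ (x ⊕ 1) ⊗ (x ⊕ 2) ⊗ (x ⊕ 2) ⊗ (x ⊕ 2)
Answer: roots = -5 (mult 1), 1 (mult 1), 2 (mult 3)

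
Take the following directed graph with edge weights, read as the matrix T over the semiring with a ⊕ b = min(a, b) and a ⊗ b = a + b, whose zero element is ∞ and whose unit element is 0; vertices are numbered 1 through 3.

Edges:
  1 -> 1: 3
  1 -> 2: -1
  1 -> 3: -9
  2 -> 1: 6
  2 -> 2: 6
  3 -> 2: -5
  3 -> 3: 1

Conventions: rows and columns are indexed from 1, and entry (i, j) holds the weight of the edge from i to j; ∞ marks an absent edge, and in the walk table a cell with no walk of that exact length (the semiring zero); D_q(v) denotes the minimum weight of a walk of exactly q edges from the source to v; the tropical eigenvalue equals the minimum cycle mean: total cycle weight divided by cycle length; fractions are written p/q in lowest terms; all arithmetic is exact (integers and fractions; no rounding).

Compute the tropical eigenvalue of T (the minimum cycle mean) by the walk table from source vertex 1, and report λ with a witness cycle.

q=0: [0, ∞, ∞]
q=1: [3, -1, -9]
q=2: [5, -14, -8]
q=3: [-8, -13, -7]
Optimal cycle mean attained by: cycle 1->3->2->1, total (-9) + (-5) + 6, length 3.
Answer: λ = -8/3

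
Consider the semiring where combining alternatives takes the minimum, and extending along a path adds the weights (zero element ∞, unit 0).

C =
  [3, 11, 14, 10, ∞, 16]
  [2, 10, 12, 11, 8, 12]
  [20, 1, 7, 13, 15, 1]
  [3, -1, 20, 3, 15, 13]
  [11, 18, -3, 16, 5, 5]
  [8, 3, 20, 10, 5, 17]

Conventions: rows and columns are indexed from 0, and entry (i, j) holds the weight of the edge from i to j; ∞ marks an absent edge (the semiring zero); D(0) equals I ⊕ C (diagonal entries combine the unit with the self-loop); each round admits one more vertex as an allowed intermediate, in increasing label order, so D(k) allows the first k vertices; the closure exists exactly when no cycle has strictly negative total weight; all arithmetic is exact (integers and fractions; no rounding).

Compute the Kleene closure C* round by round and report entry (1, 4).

D(0):
  [0, 11, 14, 10, ∞, 16]
  [2, 0, 12, 11, 8, 12]
  [20, 1, 0, 13, 15, 1]
  [3, -1, 20, 0, 15, 13]
  [11, 18, -3, 16, 0, 5]
  [8, 3, 20, 10, 5, 0]
D(1):
  [0, 11, 14, 10, ∞, 16]
  [2, 0, 12, 11, 8, 12]
  [20, 1, 0, 13, 15, 1]
  [3, -1, 17, 0, 15, 13]
  [11, 18, -3, 16, 0, 5]
  [8, 3, 20, 10, 5, 0]
D(2):
  [0, 11, 14, 10, 19, 16]
  [2, 0, 12, 11, 8, 12]
  [3, 1, 0, 12, 9, 1]
  [1, -1, 11, 0, 7, 11]
  [11, 18, -3, 16, 0, 5]
  [5, 3, 15, 10, 5, 0]
D(3):
  [0, 11, 14, 10, 19, 15]
  [2, 0, 12, 11, 8, 12]
  [3, 1, 0, 12, 9, 1]
  [1, -1, 11, 0, 7, 11]
  [0, -2, -3, 9, 0, -2]
  [5, 3, 15, 10, 5, 0]
D(4):
  [0, 9, 14, 10, 17, 15]
  [2, 0, 12, 11, 8, 12]
  [3, 1, 0, 12, 9, 1]
  [1, -1, 11, 0, 7, 11]
  [0, -2, -3, 9, 0, -2]
  [5, 3, 15, 10, 5, 0]
D(5):
  [0, 9, 14, 10, 17, 15]
  [2, 0, 5, 11, 8, 6]
  [3, 1, 0, 12, 9, 1]
  [1, -1, 4, 0, 7, 5]
  [0, -2, -3, 9, 0, -2]
  [5, 3, 2, 10, 5, 0]
D(6):
  [0, 9, 14, 10, 17, 15]
  [2, 0, 5, 11, 8, 6]
  [3, 1, 0, 11, 6, 1]
  [1, -1, 4, 0, 7, 5]
  [0, -2, -3, 8, 0, -2]
  [5, 3, 2, 10, 5, 0]
Answer: C*[1][4] = 8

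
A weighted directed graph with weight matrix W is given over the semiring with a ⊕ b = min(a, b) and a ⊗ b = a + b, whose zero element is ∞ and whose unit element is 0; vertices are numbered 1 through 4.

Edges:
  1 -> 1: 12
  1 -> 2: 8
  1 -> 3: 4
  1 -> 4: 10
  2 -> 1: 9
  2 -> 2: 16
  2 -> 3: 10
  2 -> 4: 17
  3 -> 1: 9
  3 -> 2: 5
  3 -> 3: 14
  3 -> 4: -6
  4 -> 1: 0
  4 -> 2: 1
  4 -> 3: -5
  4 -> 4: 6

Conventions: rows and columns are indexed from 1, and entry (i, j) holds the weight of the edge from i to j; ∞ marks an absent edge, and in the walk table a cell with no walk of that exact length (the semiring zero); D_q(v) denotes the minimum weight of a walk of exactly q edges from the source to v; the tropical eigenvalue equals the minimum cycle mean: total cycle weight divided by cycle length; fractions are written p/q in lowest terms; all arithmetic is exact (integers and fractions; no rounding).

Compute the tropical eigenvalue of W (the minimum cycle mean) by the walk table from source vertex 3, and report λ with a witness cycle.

q=0: [∞, ∞, 0, ∞]
q=1: [9, 5, 14, -6]
q=2: [-6, -5, -11, 0]
q=3: [-2, -6, -5, -17]
q=4: [-17, -16, -22, -11]
Optimal cycle mean attained by: cycle 3->4->3, total (-6) + (-5), length 2.
Answer: λ = -11/2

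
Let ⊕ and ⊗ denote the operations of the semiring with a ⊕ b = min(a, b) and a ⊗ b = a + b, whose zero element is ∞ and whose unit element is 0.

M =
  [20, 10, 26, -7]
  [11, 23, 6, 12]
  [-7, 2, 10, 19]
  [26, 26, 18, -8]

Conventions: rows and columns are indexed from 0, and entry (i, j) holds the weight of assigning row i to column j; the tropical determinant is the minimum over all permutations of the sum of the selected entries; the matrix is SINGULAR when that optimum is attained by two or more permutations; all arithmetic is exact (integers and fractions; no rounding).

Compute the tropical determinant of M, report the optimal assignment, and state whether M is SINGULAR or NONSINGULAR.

σ = (0, 1, 2, 3): 20 + 23 + 10 + (-8) = 45
σ = (0, 1, 3, 2): 20 + 23 + 19 + 18 = 80
σ = (0, 2, 1, 3): 20 + 6 + 2 + (-8) = 20
σ = (0, 2, 3, 1): 20 + 6 + 19 + 26 = 71
σ = (0, 3, 1, 2): 20 + 12 + 2 + 18 = 52
σ = (0, 3, 2, 1): 20 + 12 + 10 + 26 = 68
σ = (1, 0, 2, 3): 10 + 11 + 10 + (-8) = 23
σ = (1, 0, 3, 2): 10 + 11 + 19 + 18 = 58
σ = (1, 2, 0, 3): 10 + 6 + (-7) + (-8) = 1
σ = (1, 2, 3, 0): 10 + 6 + 19 + 26 = 61
σ = (1, 3, 0, 2): 10 + 12 + (-7) + 18 = 33
σ = (1, 3, 2, 0): 10 + 12 + 10 + 26 = 58
σ = (2, 0, 1, 3): 26 + 11 + 2 + (-8) = 31
σ = (2, 0, 3, 1): 26 + 11 + 19 + 26 = 82
σ = (2, 1, 0, 3): 26 + 23 + (-7) + (-8) = 34
σ = (2, 1, 3, 0): 26 + 23 + 19 + 26 = 94
σ = (2, 3, 0, 1): 26 + 12 + (-7) + 26 = 57
σ = (2, 3, 1, 0): 26 + 12 + 2 + 26 = 66
σ = (3, 0, 1, 2): (-7) + 11 + 2 + 18 = 24
σ = (3, 0, 2, 1): (-7) + 11 + 10 + 26 = 40
σ = (3, 1, 0, 2): (-7) + 23 + (-7) + 18 = 27
σ = (3, 1, 2, 0): (-7) + 23 + 10 + 26 = 52
σ = (3, 2, 0, 1): (-7) + 6 + (-7) + 26 = 18
σ = (3, 2, 1, 0): (-7) + 6 + 2 + 26 = 27
Optimal value attained by: σ = (1, 2, 0, 3).
Answer: det⊕(M) = 1; verdict: NONSINGULAR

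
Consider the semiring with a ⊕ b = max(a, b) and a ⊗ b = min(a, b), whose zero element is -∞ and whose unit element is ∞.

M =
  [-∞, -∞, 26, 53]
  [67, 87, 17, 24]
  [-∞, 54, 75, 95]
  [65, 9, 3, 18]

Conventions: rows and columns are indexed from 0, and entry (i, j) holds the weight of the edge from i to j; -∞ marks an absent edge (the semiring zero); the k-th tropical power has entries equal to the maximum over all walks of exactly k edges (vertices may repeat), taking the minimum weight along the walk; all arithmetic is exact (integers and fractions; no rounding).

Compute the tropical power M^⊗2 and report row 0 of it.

M^⊗2:
  [53, 26, 26, 26]
  [67, 87, 26, 53]
  [65, 54, 75, 75]
  [18, 9, 26, 53]
Answer: row 0 of M^⊗2 = [53, 26, 26, 26]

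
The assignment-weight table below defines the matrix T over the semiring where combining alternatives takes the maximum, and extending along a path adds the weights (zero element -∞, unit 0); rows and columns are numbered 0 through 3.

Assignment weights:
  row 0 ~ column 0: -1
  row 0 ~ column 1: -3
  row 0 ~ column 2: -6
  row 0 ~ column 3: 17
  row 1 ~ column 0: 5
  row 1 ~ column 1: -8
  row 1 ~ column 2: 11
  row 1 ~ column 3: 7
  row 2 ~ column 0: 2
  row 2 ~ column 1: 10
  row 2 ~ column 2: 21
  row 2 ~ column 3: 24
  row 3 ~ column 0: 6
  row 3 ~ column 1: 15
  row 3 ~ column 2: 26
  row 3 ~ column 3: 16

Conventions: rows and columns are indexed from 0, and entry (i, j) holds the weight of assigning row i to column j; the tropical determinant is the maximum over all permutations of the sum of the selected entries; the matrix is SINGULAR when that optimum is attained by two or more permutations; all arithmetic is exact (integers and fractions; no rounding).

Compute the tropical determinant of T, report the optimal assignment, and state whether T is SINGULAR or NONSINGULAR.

σ = (0, 1, 2, 3): (-1) + (-8) + 21 + 16 = 28
σ = (0, 1, 3, 2): (-1) + (-8) + 24 + 26 = 41
σ = (0, 2, 1, 3): (-1) + 11 + 10 + 16 = 36
σ = (0, 2, 3, 1): (-1) + 11 + 24 + 15 = 49
σ = (0, 3, 1, 2): (-1) + 7 + 10 + 26 = 42
σ = (0, 3, 2, 1): (-1) + 7 + 21 + 15 = 42
σ = (1, 0, 2, 3): (-3) + 5 + 21 + 16 = 39
σ = (1, 0, 3, 2): (-3) + 5 + 24 + 26 = 52
σ = (1, 2, 0, 3): (-3) + 11 + 2 + 16 = 26
σ = (1, 2, 3, 0): (-3) + 11 + 24 + 6 = 38
σ = (1, 3, 0, 2): (-3) + 7 + 2 + 26 = 32
σ = (1, 3, 2, 0): (-3) + 7 + 21 + 6 = 31
σ = (2, 0, 1, 3): (-6) + 5 + 10 + 16 = 25
σ = (2, 0, 3, 1): (-6) + 5 + 24 + 15 = 38
σ = (2, 1, 0, 3): (-6) + (-8) + 2 + 16 = 4
σ = (2, 1, 3, 0): (-6) + (-8) + 24 + 6 = 16
σ = (2, 3, 0, 1): (-6) + 7 + 2 + 15 = 18
σ = (2, 3, 1, 0): (-6) + 7 + 10 + 6 = 17
σ = (3, 0, 1, 2): 17 + 5 + 10 + 26 = 58
σ = (3, 0, 2, 1): 17 + 5 + 21 + 15 = 58
σ = (3, 1, 0, 2): 17 + (-8) + 2 + 26 = 37
σ = (3, 1, 2, 0): 17 + (-8) + 21 + 6 = 36
σ = (3, 2, 0, 1): 17 + 11 + 2 + 15 = 45
σ = (3, 2, 1, 0): 17 + 11 + 10 + 6 = 44
Optimal value attained by: σ = (3, 0, 1, 2).
Answer: det⊕(T) = 58; verdict: SINGULAR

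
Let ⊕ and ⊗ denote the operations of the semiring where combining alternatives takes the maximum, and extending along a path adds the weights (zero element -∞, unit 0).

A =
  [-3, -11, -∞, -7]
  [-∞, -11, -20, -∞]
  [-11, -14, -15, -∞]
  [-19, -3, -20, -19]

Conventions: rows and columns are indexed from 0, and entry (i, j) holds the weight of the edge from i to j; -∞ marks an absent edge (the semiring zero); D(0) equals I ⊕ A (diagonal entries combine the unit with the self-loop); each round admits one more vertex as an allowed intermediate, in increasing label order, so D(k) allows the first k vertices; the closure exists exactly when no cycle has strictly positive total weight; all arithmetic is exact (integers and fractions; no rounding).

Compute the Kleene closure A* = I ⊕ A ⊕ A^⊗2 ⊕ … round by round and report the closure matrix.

D(0):
  [0, -11, -∞, -7]
  [-∞, 0, -20, -∞]
  [-11, -14, 0, -∞]
  [-19, -3, -20, 0]
D(1):
  [0, -11, -∞, -7]
  [-∞, 0, -20, -∞]
  [-11, -14, 0, -18]
  [-19, -3, -20, 0]
D(2):
  [0, -11, -31, -7]
  [-∞, 0, -20, -∞]
  [-11, -14, 0, -18]
  [-19, -3, -20, 0]
D(3):
  [0, -11, -31, -7]
  [-31, 0, -20, -38]
  [-11, -14, 0, -18]
  [-19, -3, -20, 0]
D(4):
  [0, -10, -27, -7]
  [-31, 0, -20, -38]
  [-11, -14, 0, -18]
  [-19, -3, -20, 0]
Answer: A* = [[0, -10, -27, -7], [-31, 0, -20, -38], [-11, -14, 0, -18], [-19, -3, -20, 0]]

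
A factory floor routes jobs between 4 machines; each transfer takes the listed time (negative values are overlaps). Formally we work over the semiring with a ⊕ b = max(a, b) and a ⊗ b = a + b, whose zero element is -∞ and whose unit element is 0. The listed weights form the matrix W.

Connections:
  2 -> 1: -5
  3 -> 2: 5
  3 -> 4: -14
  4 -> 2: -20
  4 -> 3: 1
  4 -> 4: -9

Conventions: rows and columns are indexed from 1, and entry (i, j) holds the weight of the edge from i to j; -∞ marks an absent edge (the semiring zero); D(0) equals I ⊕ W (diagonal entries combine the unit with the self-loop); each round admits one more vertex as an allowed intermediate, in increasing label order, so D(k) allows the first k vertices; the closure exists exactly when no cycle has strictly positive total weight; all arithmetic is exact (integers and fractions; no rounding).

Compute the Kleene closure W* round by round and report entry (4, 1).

D(0):
  [0, -∞, -∞, -∞]
  [-5, 0, -∞, -∞]
  [-∞, 5, 0, -14]
  [-∞, -20, 1, 0]
D(1):
  [0, -∞, -∞, -∞]
  [-5, 0, -∞, -∞]
  [-∞, 5, 0, -14]
  [-∞, -20, 1, 0]
D(2):
  [0, -∞, -∞, -∞]
  [-5, 0, -∞, -∞]
  [0, 5, 0, -14]
  [-25, -20, 1, 0]
D(3):
  [0, -∞, -∞, -∞]
  [-5, 0, -∞, -∞]
  [0, 5, 0, -14]
  [1, 6, 1, 0]
D(4):
  [0, -∞, -∞, -∞]
  [-5, 0, -∞, -∞]
  [0, 5, 0, -14]
  [1, 6, 1, 0]
Answer: W*[4][1] = 1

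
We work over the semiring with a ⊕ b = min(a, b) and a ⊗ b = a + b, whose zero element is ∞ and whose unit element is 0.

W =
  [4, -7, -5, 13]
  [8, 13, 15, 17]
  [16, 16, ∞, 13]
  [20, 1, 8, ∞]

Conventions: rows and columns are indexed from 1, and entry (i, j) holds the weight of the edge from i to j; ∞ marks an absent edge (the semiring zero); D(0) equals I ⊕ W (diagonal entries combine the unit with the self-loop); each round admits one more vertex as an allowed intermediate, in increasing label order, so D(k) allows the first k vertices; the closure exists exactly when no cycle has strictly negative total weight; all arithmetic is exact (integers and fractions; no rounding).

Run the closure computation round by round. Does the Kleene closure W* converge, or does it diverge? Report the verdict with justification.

D(0):
  [0, -7, -5, 13]
  [8, 0, 15, 17]
  [16, 16, 0, 13]
  [20, 1, 8, 0]
D(1):
  [0, -7, -5, 13]
  [8, 0, 3, 17]
  [16, 9, 0, 13]
  [20, 1, 8, 0]
D(2):
  [0, -7, -5, 10]
  [8, 0, 3, 17]
  [16, 9, 0, 13]
  [9, 1, 4, 0]
D(3):
  [0, -7, -5, 8]
  [8, 0, 3, 16]
  [16, 9, 0, 13]
  [9, 1, 4, 0]
D(4):
  [0, -7, -5, 8]
  [8, 0, 3, 16]
  [16, 9, 0, 13]
  [9, 1, 4, 0]
Key observation: every diagonal entry stays at the unit through all rounds, so no improving cycle exists.
Answer: CONVERGES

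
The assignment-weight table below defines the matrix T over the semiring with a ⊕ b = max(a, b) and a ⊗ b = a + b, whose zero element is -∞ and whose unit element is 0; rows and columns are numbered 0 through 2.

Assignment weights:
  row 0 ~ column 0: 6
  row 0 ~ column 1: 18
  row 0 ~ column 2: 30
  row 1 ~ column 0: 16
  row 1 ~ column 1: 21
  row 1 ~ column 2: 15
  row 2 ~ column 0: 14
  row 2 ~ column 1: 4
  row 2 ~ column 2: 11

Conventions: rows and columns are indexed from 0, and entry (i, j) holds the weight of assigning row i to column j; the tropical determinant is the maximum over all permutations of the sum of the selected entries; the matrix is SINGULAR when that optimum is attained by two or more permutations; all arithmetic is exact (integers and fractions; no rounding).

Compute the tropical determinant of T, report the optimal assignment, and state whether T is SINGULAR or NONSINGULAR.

σ = (0, 1, 2): 6 + 21 + 11 = 38
σ = (0, 2, 1): 6 + 15 + 4 = 25
σ = (1, 0, 2): 18 + 16 + 11 = 45
σ = (1, 2, 0): 18 + 15 + 14 = 47
σ = (2, 0, 1): 30 + 16 + 4 = 50
σ = (2, 1, 0): 30 + 21 + 14 = 65
Optimal value attained by: σ = (2, 1, 0).
Answer: det⊕(T) = 65; verdict: NONSINGULAR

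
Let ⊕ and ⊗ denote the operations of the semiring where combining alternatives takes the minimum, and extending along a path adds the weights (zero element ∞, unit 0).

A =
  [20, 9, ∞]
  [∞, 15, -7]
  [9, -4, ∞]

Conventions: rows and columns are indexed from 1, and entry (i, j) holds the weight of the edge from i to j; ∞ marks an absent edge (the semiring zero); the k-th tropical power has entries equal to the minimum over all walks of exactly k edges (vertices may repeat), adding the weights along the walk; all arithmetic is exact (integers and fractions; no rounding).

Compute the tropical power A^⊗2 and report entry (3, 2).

A^⊗2:
  [40, 24, 2]
  [2, -11, 8]
  [29, 11, -11]
Key observation: the optimum is the walk 3->2->2, with weight (-4) + 15 = 11.
Optimal value attained by: walk 3->2->2.
Answer: (A^⊗2)[3][2] = 11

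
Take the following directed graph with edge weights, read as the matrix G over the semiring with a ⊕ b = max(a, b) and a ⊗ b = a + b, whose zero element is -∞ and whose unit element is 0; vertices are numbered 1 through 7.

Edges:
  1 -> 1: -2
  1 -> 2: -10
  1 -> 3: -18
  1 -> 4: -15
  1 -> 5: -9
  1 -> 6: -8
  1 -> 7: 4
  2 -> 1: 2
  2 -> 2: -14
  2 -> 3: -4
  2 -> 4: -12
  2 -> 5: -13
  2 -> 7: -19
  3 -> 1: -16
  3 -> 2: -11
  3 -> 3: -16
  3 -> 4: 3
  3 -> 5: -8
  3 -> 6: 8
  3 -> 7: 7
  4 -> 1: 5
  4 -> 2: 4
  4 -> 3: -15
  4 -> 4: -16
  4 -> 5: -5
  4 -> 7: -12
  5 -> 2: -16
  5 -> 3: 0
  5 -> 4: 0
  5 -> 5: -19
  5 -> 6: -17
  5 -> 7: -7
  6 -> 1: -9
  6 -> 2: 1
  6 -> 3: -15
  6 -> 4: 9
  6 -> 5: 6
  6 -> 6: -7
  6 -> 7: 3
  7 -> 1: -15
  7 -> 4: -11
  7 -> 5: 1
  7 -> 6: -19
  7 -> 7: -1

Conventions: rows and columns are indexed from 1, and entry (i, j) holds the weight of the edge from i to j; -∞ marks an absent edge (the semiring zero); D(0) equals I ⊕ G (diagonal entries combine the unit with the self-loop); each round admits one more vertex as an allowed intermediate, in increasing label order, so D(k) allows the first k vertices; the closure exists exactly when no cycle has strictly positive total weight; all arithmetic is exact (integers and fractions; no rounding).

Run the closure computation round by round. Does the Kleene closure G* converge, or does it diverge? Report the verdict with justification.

D(0):
  [0, -10, -18, -15, -9, -8, 4]
  [2, 0, -4, -12, -13, -∞, -19]
  [-16, -11, 0, 3, -8, 8, 7]
  [5, 4, -15, 0, -5, -∞, -12]
  [-∞, -16, 0, 0, 0, -17, -7]
  [-9, 1, -15, 9, 6, 0, 3]
  [-15, -∞, -∞, -11, 1, -19, 0]
D(1):
  [0, -10, -18, -15, -9, -8, 4]
  [2, 0, -4, -12, -7, -6, 6]
  [-16, -11, 0, 3, -8, 8, 7]
  [5, 4, -13, 0, -4, -3, 9]
  [-∞, -16, 0, 0, 0, -17, -7]
  [-9, 1, -15, 9, 6, 0, 3]
  [-15, -25, -33, -11, 1, -19, 0]
D(2):
  [0, -10, -14, -15, -9, -8, 4]
  [2, 0, -4, -12, -7, -6, 6]
  [-9, -11, 0, 3, -8, 8, 7]
  [6, 4, 0, 0, -3, -2, 10]
  [-14, -16, 0, 0, 0, -17, -7]
  [3, 1, -3, 9, 6, 0, 7]
  [-15, -25, -29, -11, 1, -19, 0]
Detection: at round 3, diagonal entry (4, 4) turns strictly positive.
Key observation: the cycle 4->2->3->4 has total weight 4 + (-4) + 3, which is strictly positive.
Answer: DIVERGES — positive cycle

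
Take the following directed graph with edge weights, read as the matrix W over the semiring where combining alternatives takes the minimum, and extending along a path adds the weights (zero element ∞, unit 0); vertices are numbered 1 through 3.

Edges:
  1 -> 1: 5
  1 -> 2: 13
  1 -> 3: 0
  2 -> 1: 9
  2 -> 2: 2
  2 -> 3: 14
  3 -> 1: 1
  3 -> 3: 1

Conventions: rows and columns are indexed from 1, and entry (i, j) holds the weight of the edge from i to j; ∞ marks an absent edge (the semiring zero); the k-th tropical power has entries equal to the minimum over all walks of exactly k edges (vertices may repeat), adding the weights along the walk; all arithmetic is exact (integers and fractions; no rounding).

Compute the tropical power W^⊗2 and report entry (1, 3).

W^⊗2:
  [1, 15, 1]
  [11, 4, 9]
  [2, 14, 1]
Key observation: the optimum is the walk 1->3->3, with weight 0 + 1 = 1.
Optimal value attained by: walk 1->3->3.
Answer: (W^⊗2)[1][3] = 1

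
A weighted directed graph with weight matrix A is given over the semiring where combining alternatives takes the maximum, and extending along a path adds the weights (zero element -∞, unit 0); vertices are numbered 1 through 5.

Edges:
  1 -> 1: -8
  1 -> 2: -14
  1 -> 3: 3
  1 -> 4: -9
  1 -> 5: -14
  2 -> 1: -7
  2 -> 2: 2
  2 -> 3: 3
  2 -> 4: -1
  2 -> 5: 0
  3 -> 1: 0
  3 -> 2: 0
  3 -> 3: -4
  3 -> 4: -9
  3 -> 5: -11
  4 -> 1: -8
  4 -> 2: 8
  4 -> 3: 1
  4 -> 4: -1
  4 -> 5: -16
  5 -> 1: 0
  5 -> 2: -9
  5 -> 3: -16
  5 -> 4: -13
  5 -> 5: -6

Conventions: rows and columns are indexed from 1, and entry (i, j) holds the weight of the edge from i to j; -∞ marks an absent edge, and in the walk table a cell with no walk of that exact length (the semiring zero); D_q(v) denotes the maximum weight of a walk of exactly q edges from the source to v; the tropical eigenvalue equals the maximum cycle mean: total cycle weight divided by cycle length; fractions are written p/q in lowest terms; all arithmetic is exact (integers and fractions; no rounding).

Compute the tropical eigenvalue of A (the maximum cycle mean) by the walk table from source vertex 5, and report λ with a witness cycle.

q=0: [-∞, -∞, -∞, -∞, 0]
q=1: [0, -9, -16, -13, -6]
q=2: [-6, -5, 3, -9, -9]
q=3: [3, 3, -1, -6, -5]
q=4: [-1, 5, 6, 2, 3]
q=5: [6, 10, 8, 4, 5]
Optimal cycle mean attained by: cycle 2->4->2, total (-1) + 8, length 2.
Answer: λ = 7/2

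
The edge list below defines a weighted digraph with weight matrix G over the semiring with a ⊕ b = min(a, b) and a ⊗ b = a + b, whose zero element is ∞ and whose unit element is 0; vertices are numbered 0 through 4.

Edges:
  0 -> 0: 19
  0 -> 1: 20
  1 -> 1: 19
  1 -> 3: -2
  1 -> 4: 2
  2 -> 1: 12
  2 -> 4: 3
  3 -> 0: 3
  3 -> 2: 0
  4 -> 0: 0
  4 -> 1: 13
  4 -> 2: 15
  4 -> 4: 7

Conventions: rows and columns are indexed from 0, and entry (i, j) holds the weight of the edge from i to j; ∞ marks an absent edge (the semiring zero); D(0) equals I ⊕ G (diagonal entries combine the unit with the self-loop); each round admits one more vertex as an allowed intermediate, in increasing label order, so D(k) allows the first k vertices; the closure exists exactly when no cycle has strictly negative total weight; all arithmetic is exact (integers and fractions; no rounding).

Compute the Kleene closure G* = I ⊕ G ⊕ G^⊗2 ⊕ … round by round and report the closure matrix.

D(0):
  [0, 20, ∞, ∞, ∞]
  [∞, 0, ∞, -2, 2]
  [∞, 12, 0, ∞, 3]
  [3, ∞, 0, 0, ∞]
  [0, 13, 15, ∞, 0]
D(1):
  [0, 20, ∞, ∞, ∞]
  [∞, 0, ∞, -2, 2]
  [∞, 12, 0, ∞, 3]
  [3, 23, 0, 0, ∞]
  [0, 13, 15, ∞, 0]
D(2):
  [0, 20, ∞, 18, 22]
  [∞, 0, ∞, -2, 2]
  [∞, 12, 0, 10, 3]
  [3, 23, 0, 0, 25]
  [0, 13, 15, 11, 0]
D(3):
  [0, 20, ∞, 18, 22]
  [∞, 0, ∞, -2, 2]
  [∞, 12, 0, 10, 3]
  [3, 12, 0, 0, 3]
  [0, 13, 15, 11, 0]
D(4):
  [0, 20, 18, 18, 21]
  [1, 0, -2, -2, 1]
  [13, 12, 0, 10, 3]
  [3, 12, 0, 0, 3]
  [0, 13, 11, 11, 0]
D(5):
  [0, 20, 18, 18, 21]
  [1, 0, -2, -2, 1]
  [3, 12, 0, 10, 3]
  [3, 12, 0, 0, 3]
  [0, 13, 11, 11, 0]
Answer: G* = [[0, 20, 18, 18, 21], [1, 0, -2, -2, 1], [3, 12, 0, 10, 3], [3, 12, 0, 0, 3], [0, 13, 11, 11, 0]]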